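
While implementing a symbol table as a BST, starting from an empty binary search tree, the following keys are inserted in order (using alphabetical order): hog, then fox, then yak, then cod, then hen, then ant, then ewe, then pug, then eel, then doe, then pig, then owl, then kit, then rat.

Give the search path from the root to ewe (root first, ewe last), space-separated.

Insert hog: tree is empty, so hog becomes the root.
Insert fox: fox < hog → go left. Place as left child of hog.
Insert yak: yak > hog → go right. Place as right child of hog.
Insert cod: cod < hog → go left; cod < fox → go left. Place as left child of fox.
Insert hen: hen < hog → go left; hen > fox → go right. Place as right child of fox.
Insert ant: ant < hog → go left; ant < fox → go left; ant < cod → go left. Place as left child of cod.
Insert ewe: ewe < hog → go left; ewe < fox → go left; ewe > cod → go right. Place as right child of cod.
Insert pug: pug > hog → go right; pug < yak → go left. Place as left child of yak.
Insert eel: eel < hog → go left; eel < fox → go left; eel > cod → go right; eel < ewe → go left. Place as left child of ewe.
Insert doe: doe < hog → go left; doe < fox → go left; doe > cod → go right; doe < ewe → go left; doe < eel → go left. Place as left child of eel.
Insert pig: pig > hog → go right; pig < yak → go left; pig < pug → go left. Place as left child of pug.
Insert owl: owl > hog → go right; owl < yak → go left; owl < pug → go left; owl < pig → go left. Place as left child of pig.
Insert kit: kit > hog → go right; kit < yak → go left; kit < pug → go left; kit < pig → go left; kit < owl → go left. Place as left child of owl.
Insert rat: rat > hog → go right; rat < yak → go left; rat > pug → go right. Place as right child of pug.

hog fox cod ewe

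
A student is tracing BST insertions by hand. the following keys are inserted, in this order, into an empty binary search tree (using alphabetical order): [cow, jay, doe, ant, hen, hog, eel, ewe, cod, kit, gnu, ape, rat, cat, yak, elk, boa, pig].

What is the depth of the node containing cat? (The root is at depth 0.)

cow: root
jay: right child of cow (depth 1)
doe: left child of jay (depth 2)
ant: left child of cow (depth 1)
hen: right child of doe (depth 3)
hog: right child of hen (depth 4)
eel: left child of hen (depth 4)
ewe: right child of eel (depth 5)
cod: right child of ant (depth 2)
kit: right child of jay (depth 2)
gnu: right child of ewe (depth 6)
ape: left child of cod (depth 3)
rat: right child of kit (depth 3)
cat: right child of ape (depth 4)
yak: right child of rat (depth 4)
elk: left child of ewe (depth 6)
boa: left child of cat (depth 5)
pig: left child of rat (depth 4)

Path to cat: cow → ant → cod → ape → cat, which is 4 edges.

4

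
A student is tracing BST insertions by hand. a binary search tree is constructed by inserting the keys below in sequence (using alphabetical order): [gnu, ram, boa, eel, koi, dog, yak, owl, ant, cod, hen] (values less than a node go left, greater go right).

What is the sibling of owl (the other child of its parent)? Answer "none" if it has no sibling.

hen

Insert gnu: tree is empty, so gnu becomes the root.
Insert ram: ram > gnu → go right. Place as right child of gnu.
Insert boa: boa < gnu → go left. Place as left child of gnu.
Insert eel: eel < gnu → go left; eel > boa → go right. Place as right child of boa.
Insert koi: koi > gnu → go right; koi < ram → go left. Place as left child of ram.
Insert dog: dog < gnu → go left; dog > boa → go right; dog < eel → go left. Place as left child of eel.
Insert yak: yak > gnu → go right; yak > ram → go right. Place as right child of ram.
Insert owl: owl > gnu → go right; owl < ram → go left; owl > koi → go right. Place as right child of koi.
Insert ant: ant < gnu → go left; ant < boa → go left. Place as left child of boa.
Insert cod: cod < gnu → go left; cod > boa → go right; cod < eel → go left; cod < dog → go left. Place as left child of dog.
Insert hen: hen > gnu → go right; hen < ram → go left; hen < koi → go left. Place as left child of koi.

owl's parent is koi; the other child of koi is hen.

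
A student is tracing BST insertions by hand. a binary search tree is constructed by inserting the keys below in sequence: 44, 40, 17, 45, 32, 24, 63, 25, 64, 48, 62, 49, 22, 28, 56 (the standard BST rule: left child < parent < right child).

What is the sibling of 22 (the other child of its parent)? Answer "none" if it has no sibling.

25

Resulting structure (node: left, right):
  44: L=40, R=45
  40: L=17, R=–
  17: L=–, R=32
  45: L=–, R=63
  32: L=24, R=–
  24: L=22, R=25
  63: L=48, R=64
  25: L=–, R=28
  64: L=–, R=–
  48: L=–, R=62
  62: L=49, R=–
  49: L=–, R=56
  22: L=–, R=–
  28: L=–, R=–
  56: L=–, R=–

22's parent is 24; the other child of 24 is 25.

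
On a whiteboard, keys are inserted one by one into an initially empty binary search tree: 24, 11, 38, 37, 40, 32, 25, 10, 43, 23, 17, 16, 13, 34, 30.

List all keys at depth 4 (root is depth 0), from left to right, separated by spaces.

16 25 34

24: root
11: left child of 24 (depth 1)
38: right child of 24 (depth 1)
37: left child of 38 (depth 2)
40: right child of 38 (depth 2)
32: left child of 37 (depth 3)
25: left child of 32 (depth 4)
10: left child of 11 (depth 2)
43: right child of 40 (depth 3)
23: right child of 11 (depth 2)
17: left child of 23 (depth 3)
16: left child of 17 (depth 4)
13: left child of 16 (depth 5)
34: right child of 32 (depth 4)
30: right child of 25 (depth 5)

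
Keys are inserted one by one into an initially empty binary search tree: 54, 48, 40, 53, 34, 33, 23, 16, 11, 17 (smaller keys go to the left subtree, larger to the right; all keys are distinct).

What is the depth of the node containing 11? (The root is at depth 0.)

7

54: root
48: left child of 54 (depth 1)
40: left child of 48 (depth 2)
53: right child of 48 (depth 2)
34: left child of 40 (depth 3)
33: left child of 34 (depth 4)
23: left child of 33 (depth 5)
16: left child of 23 (depth 6)
11: left child of 16 (depth 7)
17: right child of 16 (depth 7)

Path to 11: 54 → 48 → 40 → 34 → 33 → 23 → 16 → 11, which is 7 edges.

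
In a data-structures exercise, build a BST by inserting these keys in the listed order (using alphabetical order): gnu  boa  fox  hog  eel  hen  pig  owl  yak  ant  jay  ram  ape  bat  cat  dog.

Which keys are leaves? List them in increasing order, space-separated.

bat dog hen jay ram

Resulting structure (node: left, right):
  gnu: L=boa, R=hog
  boa: L=ant, R=fox
  fox: L=eel, R=–
  hog: L=hen, R=pig
  eel: L=cat, R=–
  hen: L=–, R=–
  pig: L=owl, R=yak
  owl: L=jay, R=–
  yak: L=ram, R=–
  ant: L=–, R=ape
  jay: L=–, R=–
  ram: L=–, R=–
  ape: L=–, R=bat
  bat: L=–, R=–
  cat: L=–, R=dog
  dog: L=–, R=–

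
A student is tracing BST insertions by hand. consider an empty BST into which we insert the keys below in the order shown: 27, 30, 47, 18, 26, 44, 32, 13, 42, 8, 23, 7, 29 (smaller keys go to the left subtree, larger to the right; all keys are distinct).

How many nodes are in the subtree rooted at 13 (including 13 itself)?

3

Insert 27: tree is empty, so 27 becomes the root.
Insert 30: 30 > 27 → go right. Place as right child of 27.
Insert 47: 47 > 27 → go right; 47 > 30 → go right. Place as right child of 30.
Insert 18: 18 < 27 → go left. Place as left child of 27.
Insert 26: 26 < 27 → go left; 26 > 18 → go right. Place as right child of 18.
Insert 44: 44 > 27 → go right; 44 > 30 → go right; 44 < 47 → go left. Place as left child of 47.
Insert 32: 32 > 27 → go right; 32 > 30 → go right; 32 < 47 → go left; 32 < 44 → go left. Place as left child of 44.
Insert 13: 13 < 27 → go left; 13 < 18 → go left. Place as left child of 18.
Insert 42: 42 > 27 → go right; 42 > 30 → go right; 42 < 47 → go left; 42 < 44 → go left; 42 > 32 → go right. Place as right child of 32.
Insert 8: 8 < 27 → go left; 8 < 18 → go left; 8 < 13 → go left. Place as left child of 13.
Insert 23: 23 < 27 → go left; 23 > 18 → go right; 23 < 26 → go left. Place as left child of 26.
Insert 7: 7 < 27 → go left; 7 < 18 → go left; 7 < 13 → go left; 7 < 8 → go left. Place as left child of 8.
Insert 29: 29 > 27 → go right; 29 < 30 → go left. Place as left child of 30.

Subtree rooted at 13 contains: 13, 8, 7 — 3 nodes.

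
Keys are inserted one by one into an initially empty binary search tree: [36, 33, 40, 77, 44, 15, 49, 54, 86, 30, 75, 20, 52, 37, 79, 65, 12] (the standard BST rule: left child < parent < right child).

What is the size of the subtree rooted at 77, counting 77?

Insert 36: tree is empty, so 36 becomes the root.
Insert 33: 33 < 36 → go left. Place as left child of 36.
Insert 40: 40 > 36 → go right. Place as right child of 36.
Insert 77: 77 > 36 → go right; 77 > 40 → go right. Place as right child of 40.
Insert 44: 44 > 36 → go right; 44 > 40 → go right; 44 < 77 → go left. Place as left child of 77.
Insert 15: 15 < 36 → go left; 15 < 33 → go left. Place as left child of 33.
Insert 49: 49 > 36 → go right; 49 > 40 → go right; 49 < 77 → go left; 49 > 44 → go right. Place as right child of 44.
Insert 54: 54 > 36 → go right; 54 > 40 → go right; 54 < 77 → go left; 54 > 44 → go right; 54 > 49 → go right. Place as right child of 49.
Insert 86: 86 > 36 → go right; 86 > 40 → go right; 86 > 77 → go right. Place as right child of 77.
Insert 30: 30 < 36 → go left; 30 < 33 → go left; 30 > 15 → go right. Place as right child of 15.
Insert 75: 75 > 36 → go right; 75 > 40 → go right; 75 < 77 → go left; 75 > 44 → go right; 75 > 49 → go right; 75 > 54 → go right. Place as right child of 54.
Insert 20: 20 < 36 → go left; 20 < 33 → go left; 20 > 15 → go right; 20 < 30 → go left. Place as left child of 30.
Insert 52: 52 > 36 → go right; 52 > 40 → go right; 52 < 77 → go left; 52 > 44 → go right; 52 > 49 → go right; 52 < 54 → go left. Place as left child of 54.
Insert 37: 37 > 36 → go right; 37 < 40 → go left. Place as left child of 40.
Insert 79: 79 > 36 → go right; 79 > 40 → go right; 79 > 77 → go right; 79 < 86 → go left. Place as left child of 86.
Insert 65: 65 > 36 → go right; 65 > 40 → go right; 65 < 77 → go left; 65 > 44 → go right; 65 > 49 → go right; 65 > 54 → go right; 65 < 75 → go left. Place as left child of 75.
Insert 12: 12 < 36 → go left; 12 < 33 → go left; 12 < 15 → go left. Place as left child of 15.

Subtree rooted at 77 contains: 77, 44, 49, 54, 52, 75, 65, 86, 79 — 9 nodes.

9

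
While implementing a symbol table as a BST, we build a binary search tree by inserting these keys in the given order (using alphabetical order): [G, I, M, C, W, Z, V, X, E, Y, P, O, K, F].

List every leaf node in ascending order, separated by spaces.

F K O Y

Insert G: tree is empty, so G becomes the root.
Insert I: I > G → go right. Place as right child of G.
Insert M: M > G → go right; M > I → go right. Place as right child of I.
Insert C: C < G → go left. Place as left child of G.
Insert W: W > G → go right; W > I → go right; W > M → go right. Place as right child of M.
Insert Z: Z > G → go right; Z > I → go right; Z > M → go right; Z > W → go right. Place as right child of W.
Insert V: V > G → go right; V > I → go right; V > M → go right; V < W → go left. Place as left child of W.
Insert X: X > G → go right; X > I → go right; X > M → go right; X > W → go right; X < Z → go left. Place as left child of Z.
Insert E: E < G → go left; E > C → go right. Place as right child of C.
Insert Y: Y > G → go right; Y > I → go right; Y > M → go right; Y > W → go right; Y < Z → go left; Y > X → go right. Place as right child of X.
Insert P: P > G → go right; P > I → go right; P > M → go right; P < W → go left; P < V → go left. Place as left child of V.
Insert O: O > G → go right; O > I → go right; O > M → go right; O < W → go left; O < V → go left; O < P → go left. Place as left child of P.
Insert K: K > G → go right; K > I → go right; K < M → go left. Place as left child of M.
Insert F: F < G → go left; F > C → go right; F > E → go right. Place as right child of E.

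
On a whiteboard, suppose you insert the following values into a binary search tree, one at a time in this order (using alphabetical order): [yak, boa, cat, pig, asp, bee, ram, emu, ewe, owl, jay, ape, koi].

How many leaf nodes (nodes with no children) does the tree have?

4

yak: root
boa: left child of yak (depth 1)
cat: right child of boa (depth 2)
pig: right child of cat (depth 3)
asp: left child of boa (depth 2)
bee: right child of asp (depth 3)
ram: right child of pig (depth 4)
emu: left child of pig (depth 4)
ewe: right child of emu (depth 5)
owl: right child of ewe (depth 6)
jay: left child of owl (depth 7)
ape: left child of asp (depth 3)
koi: right child of jay (depth 8)

Leaves: ape, bee, koi, ram — 4 in total.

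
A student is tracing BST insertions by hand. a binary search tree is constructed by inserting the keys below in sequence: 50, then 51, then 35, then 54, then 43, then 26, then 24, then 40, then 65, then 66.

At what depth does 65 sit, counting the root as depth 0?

Insert 50: tree is empty, so 50 becomes the root.
Insert 51: 51 > 50 → go right. Place as right child of 50.
Insert 35: 35 < 50 → go left. Place as left child of 50.
Insert 54: 54 > 50 → go right; 54 > 51 → go right. Place as right child of 51.
Insert 43: 43 < 50 → go left; 43 > 35 → go right. Place as right child of 35.
Insert 26: 26 < 50 → go left; 26 < 35 → go left. Place as left child of 35.
Insert 24: 24 < 50 → go left; 24 < 35 → go left; 24 < 26 → go left. Place as left child of 26.
Insert 40: 40 < 50 → go left; 40 > 35 → go right; 40 < 43 → go left. Place as left child of 43.
Insert 65: 65 > 50 → go right; 65 > 51 → go right; 65 > 54 → go right. Place as right child of 54.
Insert 66: 66 > 50 → go right; 66 > 51 → go right; 66 > 54 → go right; 66 > 65 → go right. Place as right child of 65.

Path to 65: 50 → 51 → 54 → 65, which is 3 edges.

3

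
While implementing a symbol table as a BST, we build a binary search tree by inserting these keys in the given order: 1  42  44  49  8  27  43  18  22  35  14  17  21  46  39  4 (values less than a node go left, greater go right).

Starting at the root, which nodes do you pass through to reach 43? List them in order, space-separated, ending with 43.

1 42 44 43

Insert 1: tree is empty, so 1 becomes the root.
Insert 42: 42 > 1 → go right. Place as right child of 1.
Insert 44: 44 > 1 → go right; 44 > 42 → go right. Place as right child of 42.
Insert 49: 49 > 1 → go right; 49 > 42 → go right; 49 > 44 → go right. Place as right child of 44.
Insert 8: 8 > 1 → go right; 8 < 42 → go left. Place as left child of 42.
Insert 27: 27 > 1 → go right; 27 < 42 → go left; 27 > 8 → go right. Place as right child of 8.
Insert 43: 43 > 1 → go right; 43 > 42 → go right; 43 < 44 → go left. Place as left child of 44.
Insert 18: 18 > 1 → go right; 18 < 42 → go left; 18 > 8 → go right; 18 < 27 → go left. Place as left child of 27.
Insert 22: 22 > 1 → go right; 22 < 42 → go left; 22 > 8 → go right; 22 < 27 → go left; 22 > 18 → go right. Place as right child of 18.
Insert 35: 35 > 1 → go right; 35 < 42 → go left; 35 > 8 → go right; 35 > 27 → go right. Place as right child of 27.
Insert 14: 14 > 1 → go right; 14 < 42 → go left; 14 > 8 → go right; 14 < 27 → go left; 14 < 18 → go left. Place as left child of 18.
Insert 17: 17 > 1 → go right; 17 < 42 → go left; 17 > 8 → go right; 17 < 27 → go left; 17 < 18 → go left; 17 > 14 → go right. Place as right child of 14.
Insert 21: 21 > 1 → go right; 21 < 42 → go left; 21 > 8 → go right; 21 < 27 → go left; 21 > 18 → go right; 21 < 22 → go left. Place as left child of 22.
Insert 46: 46 > 1 → go right; 46 > 42 → go right; 46 > 44 → go right; 46 < 49 → go left. Place as left child of 49.
Insert 39: 39 > 1 → go right; 39 < 42 → go left; 39 > 8 → go right; 39 > 27 → go right; 39 > 35 → go right. Place as right child of 35.
Insert 4: 4 > 1 → go right; 4 < 42 → go left; 4 < 8 → go left. Place as left child of 8.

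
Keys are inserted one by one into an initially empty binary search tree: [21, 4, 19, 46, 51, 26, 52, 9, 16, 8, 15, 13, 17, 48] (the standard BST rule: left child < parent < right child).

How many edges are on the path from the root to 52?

3

Resulting structure (node: left, right):
  21: L=4, R=46
  4: L=–, R=19
  19: L=9, R=–
  46: L=26, R=51
  51: L=48, R=52
  26: L=–, R=–
  52: L=–, R=–
  9: L=8, R=16
  16: L=15, R=17
  8: L=–, R=–
  15: L=13, R=–
  13: L=–, R=–
  17: L=–, R=–
  48: L=–, R=–

Path to 52: 21 → 46 → 51 → 52, which is 3 edges.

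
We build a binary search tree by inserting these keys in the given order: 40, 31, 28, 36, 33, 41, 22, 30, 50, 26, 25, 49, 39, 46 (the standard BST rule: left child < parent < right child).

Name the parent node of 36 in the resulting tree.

31

Resulting structure (node: left, right):
  40: L=31, R=41
  31: L=28, R=36
  28: L=22, R=30
  36: L=33, R=39
  33: L=–, R=–
  41: L=–, R=50
  22: L=–, R=26
  30: L=–, R=–
  50: L=49, R=–
  26: L=25, R=–
  25: L=–, R=–
  49: L=46, R=–
  39: L=–, R=–
  46: L=–, R=–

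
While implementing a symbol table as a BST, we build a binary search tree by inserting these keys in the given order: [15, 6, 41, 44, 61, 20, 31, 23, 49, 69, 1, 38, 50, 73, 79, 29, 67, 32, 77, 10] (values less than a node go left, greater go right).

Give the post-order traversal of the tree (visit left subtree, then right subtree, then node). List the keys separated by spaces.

1 10 6 29 23 32 38 31 20 50 49 67 77 79 73 69 61 44 41 15

15: root
6: left child of 15 (depth 1)
41: right child of 15 (depth 1)
44: right child of 41 (depth 2)
61: right child of 44 (depth 3)
20: left child of 41 (depth 2)
31: right child of 20 (depth 3)
23: left child of 31 (depth 4)
49: left child of 61 (depth 4)
69: right child of 61 (depth 4)
1: left child of 6 (depth 2)
38: right child of 31 (depth 4)
50: right child of 49 (depth 5)
73: right child of 69 (depth 5)
79: right child of 73 (depth 6)
29: right child of 23 (depth 5)
67: left child of 69 (depth 5)
32: left child of 38 (depth 5)
77: left child of 79 (depth 7)
10: right child of 6 (depth 2)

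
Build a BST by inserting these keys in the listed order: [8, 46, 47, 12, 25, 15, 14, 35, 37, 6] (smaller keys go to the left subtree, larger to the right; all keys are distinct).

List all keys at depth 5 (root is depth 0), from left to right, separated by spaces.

Resulting structure (node: left, right):
  8: L=6, R=46
  46: L=12, R=47
  47: L=–, R=–
  12: L=–, R=25
  25: L=15, R=35
  15: L=14, R=–
  14: L=–, R=–
  35: L=–, R=37
  37: L=–, R=–
  6: L=–, R=–

14 37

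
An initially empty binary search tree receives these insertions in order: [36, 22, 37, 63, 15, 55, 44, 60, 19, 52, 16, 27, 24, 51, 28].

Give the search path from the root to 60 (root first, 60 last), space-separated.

36 37 63 55 60

Resulting structure (node: left, right):
  36: L=22, R=37
  22: L=15, R=27
  37: L=–, R=63
  63: L=55, R=–
  15: L=–, R=19
  55: L=44, R=60
  44: L=–, R=52
  60: L=–, R=–
  19: L=16, R=–
  52: L=51, R=–
  16: L=–, R=–
  27: L=24, R=28
  24: L=–, R=–
  51: L=–, R=–
  28: L=–, R=–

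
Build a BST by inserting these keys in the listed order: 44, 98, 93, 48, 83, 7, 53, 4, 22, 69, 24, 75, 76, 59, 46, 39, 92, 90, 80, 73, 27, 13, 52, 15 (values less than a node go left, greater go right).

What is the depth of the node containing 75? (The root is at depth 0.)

7

44: root
98: right child of 44 (depth 1)
93: left child of 98 (depth 2)
48: left child of 93 (depth 3)
83: right child of 48 (depth 4)
7: left child of 44 (depth 1)
53: left child of 83 (depth 5)
4: left child of 7 (depth 2)
22: right child of 7 (depth 2)
69: right child of 53 (depth 6)
24: right child of 22 (depth 3)
75: right child of 69 (depth 7)
76: right child of 75 (depth 8)
59: left child of 69 (depth 7)
46: left child of 48 (depth 4)
39: right child of 24 (depth 4)
92: right child of 83 (depth 5)
90: left child of 92 (depth 6)
80: right child of 76 (depth 9)
73: left child of 75 (depth 8)
27: left child of 39 (depth 5)
13: left child of 22 (depth 3)
52: left child of 53 (depth 6)
15: right child of 13 (depth 4)

Path to 75: 44 → 98 → 93 → 48 → 83 → 53 → 69 → 75, which is 7 edges.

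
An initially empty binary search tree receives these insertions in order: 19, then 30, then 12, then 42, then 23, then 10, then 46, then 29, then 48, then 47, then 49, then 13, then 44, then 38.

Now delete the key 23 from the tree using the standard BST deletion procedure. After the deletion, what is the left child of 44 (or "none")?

19: root
30: right child of 19 (depth 1)
12: left child of 19 (depth 1)
42: right child of 30 (depth 2)
23: left child of 30 (depth 2)
10: left child of 12 (depth 2)
46: right child of 42 (depth 3)
29: right child of 23 (depth 3)
48: right child of 46 (depth 4)
47: left child of 48 (depth 5)
49: right child of 48 (depth 5)
13: right child of 12 (depth 2)
44: left child of 46 (depth 4)
38: left child of 42 (depth 3)

Delete 23 (at most one child — splice it out).
After deletion, 44's left child: none.

none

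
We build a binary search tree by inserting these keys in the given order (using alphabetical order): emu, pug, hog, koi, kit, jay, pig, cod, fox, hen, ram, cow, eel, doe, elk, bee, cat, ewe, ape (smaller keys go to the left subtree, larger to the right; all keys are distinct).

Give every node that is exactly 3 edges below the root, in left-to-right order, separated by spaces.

emu: root
pug: right child of emu (depth 1)
hog: left child of pug (depth 2)
koi: right child of hog (depth 3)
kit: left child of koi (depth 4)
jay: left child of kit (depth 5)
pig: right child of koi (depth 4)
cod: left child of emu (depth 1)
fox: left child of hog (depth 3)
hen: right child of fox (depth 4)
ram: right child of pug (depth 2)
cow: right child of cod (depth 2)
eel: right child of cow (depth 3)
doe: left child of eel (depth 4)
elk: right child of eel (depth 4)
bee: left child of cod (depth 2)
cat: right child of bee (depth 3)
ewe: left child of fox (depth 4)
ape: left child of bee (depth 3)

ape cat eel fox koi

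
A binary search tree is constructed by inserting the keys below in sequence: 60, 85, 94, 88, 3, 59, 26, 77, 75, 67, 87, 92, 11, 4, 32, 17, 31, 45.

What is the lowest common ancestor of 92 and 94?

Insert 60: tree is empty, so 60 becomes the root.
Insert 85: 85 > 60 → go right. Place as right child of 60.
Insert 94: 94 > 60 → go right; 94 > 85 → go right. Place as right child of 85.
Insert 88: 88 > 60 → go right; 88 > 85 → go right; 88 < 94 → go left. Place as left child of 94.
Insert 3: 3 < 60 → go left. Place as left child of 60.
Insert 59: 59 < 60 → go left; 59 > 3 → go right. Place as right child of 3.
Insert 26: 26 < 60 → go left; 26 > 3 → go right; 26 < 59 → go left. Place as left child of 59.
Insert 77: 77 > 60 → go right; 77 < 85 → go left. Place as left child of 85.
Insert 75: 75 > 60 → go right; 75 < 85 → go left; 75 < 77 → go left. Place as left child of 77.
Insert 67: 67 > 60 → go right; 67 < 85 → go left; 67 < 77 → go left; 67 < 75 → go left. Place as left child of 75.
Insert 87: 87 > 60 → go right; 87 > 85 → go right; 87 < 94 → go left; 87 < 88 → go left. Place as left child of 88.
Insert 92: 92 > 60 → go right; 92 > 85 → go right; 92 < 94 → go left; 92 > 88 → go right. Place as right child of 88.
Insert 11: 11 < 60 → go left; 11 > 3 → go right; 11 < 59 → go left; 11 < 26 → go left. Place as left child of 26.
Insert 4: 4 < 60 → go left; 4 > 3 → go right; 4 < 59 → go left; 4 < 26 → go left; 4 < 11 → go left. Place as left child of 11.
Insert 32: 32 < 60 → go left; 32 > 3 → go right; 32 < 59 → go left; 32 > 26 → go right. Place as right child of 26.
Insert 17: 17 < 60 → go left; 17 > 3 → go right; 17 < 59 → go left; 17 < 26 → go left; 17 > 11 → go right. Place as right child of 11.
Insert 31: 31 < 60 → go left; 31 > 3 → go right; 31 < 59 → go left; 31 > 26 → go right; 31 < 32 → go left. Place as left child of 32.
Insert 45: 45 < 60 → go left; 45 > 3 → go right; 45 < 59 → go left; 45 > 26 → go right; 45 > 32 → go right. Place as right child of 32.

Path to 92: 60 → 85 → 94 → 88 → 92
Path to 94: 60 → 85 → 94
94 lies on both paths and is an ancestor of the other node.

94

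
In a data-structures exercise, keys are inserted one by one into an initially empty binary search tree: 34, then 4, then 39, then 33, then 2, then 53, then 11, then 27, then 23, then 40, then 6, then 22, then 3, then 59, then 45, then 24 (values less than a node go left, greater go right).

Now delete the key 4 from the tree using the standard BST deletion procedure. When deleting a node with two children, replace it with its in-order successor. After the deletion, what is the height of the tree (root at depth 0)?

6

Insert 34: tree is empty, so 34 becomes the root.
Insert 4: 4 < 34 → go left. Place as left child of 34.
Insert 39: 39 > 34 → go right. Place as right child of 34.
Insert 33: 33 < 34 → go left; 33 > 4 → go right. Place as right child of 4.
Insert 2: 2 < 34 → go left; 2 < 4 → go left. Place as left child of 4.
Insert 53: 53 > 34 → go right; 53 > 39 → go right. Place as right child of 39.
Insert 11: 11 < 34 → go left; 11 > 4 → go right; 11 < 33 → go left. Place as left child of 33.
Insert 27: 27 < 34 → go left; 27 > 4 → go right; 27 < 33 → go left; 27 > 11 → go right. Place as right child of 11.
Insert 23: 23 < 34 → go left; 23 > 4 → go right; 23 < 33 → go left; 23 > 11 → go right; 23 < 27 → go left. Place as left child of 27.
Insert 40: 40 > 34 → go right; 40 > 39 → go right; 40 < 53 → go left. Place as left child of 53.
Insert 6: 6 < 34 → go left; 6 > 4 → go right; 6 < 33 → go left; 6 < 11 → go left. Place as left child of 11.
Insert 22: 22 < 34 → go left; 22 > 4 → go right; 22 < 33 → go left; 22 > 11 → go right; 22 < 27 → go left; 22 < 23 → go left. Place as left child of 23.
Insert 3: 3 < 34 → go left; 3 < 4 → go left; 3 > 2 → go right. Place as right child of 2.
Insert 59: 59 > 34 → go right; 59 > 39 → go right; 59 > 53 → go right. Place as right child of 53.
Insert 45: 45 > 34 → go right; 45 > 39 → go right; 45 < 53 → go left; 45 > 40 → go right. Place as right child of 40.
Insert 24: 24 < 34 → go left; 24 > 4 → go right; 24 < 33 → go left; 24 > 11 → go right; 24 < 27 → go left; 24 > 23 → go right. Place as right child of 23.

Delete 4 (two children — replace with in-order successor).
After deletion, deepest node is 22 at depth 6.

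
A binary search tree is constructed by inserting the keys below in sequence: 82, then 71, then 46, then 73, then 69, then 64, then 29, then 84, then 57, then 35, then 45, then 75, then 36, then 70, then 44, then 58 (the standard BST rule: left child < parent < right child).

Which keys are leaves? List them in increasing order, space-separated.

Resulting structure (node: left, right):
  82: L=71, R=84
  71: L=46, R=73
  46: L=29, R=69
  73: L=–, R=75
  69: L=64, R=70
  64: L=57, R=–
  29: L=–, R=35
  84: L=–, R=–
  57: L=–, R=58
  35: L=–, R=45
  45: L=36, R=–
  75: L=–, R=–
  36: L=–, R=44
  70: L=–, R=–
  44: L=–, R=–
  58: L=–, R=–

44 58 70 75 84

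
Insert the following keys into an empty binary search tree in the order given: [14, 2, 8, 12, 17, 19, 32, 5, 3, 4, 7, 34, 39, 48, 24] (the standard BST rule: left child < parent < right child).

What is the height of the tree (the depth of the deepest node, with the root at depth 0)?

6

14: root
2: left child of 14 (depth 1)
8: right child of 2 (depth 2)
12: right child of 8 (depth 3)
17: right child of 14 (depth 1)
19: right child of 17 (depth 2)
32: right child of 19 (depth 3)
5: left child of 8 (depth 3)
3: left child of 5 (depth 4)
4: right child of 3 (depth 5)
7: right child of 5 (depth 4)
34: right child of 32 (depth 4)
39: right child of 34 (depth 5)
48: right child of 39 (depth 6)
24: left child of 32 (depth 4)

The deepest node is 48 at depth 6.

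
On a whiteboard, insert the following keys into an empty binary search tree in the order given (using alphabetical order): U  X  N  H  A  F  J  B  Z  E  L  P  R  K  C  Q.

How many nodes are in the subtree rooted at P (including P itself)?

Resulting structure (node: left, right):
  U: L=N, R=X
  X: L=–, R=Z
  N: L=H, R=P
  H: L=A, R=J
  A: L=–, R=F
  F: L=B, R=–
  J: L=–, R=L
  B: L=–, R=E
  Z: L=–, R=–
  E: L=C, R=–
  L: L=K, R=–
  P: L=–, R=R
  R: L=Q, R=–
  K: L=–, R=–
  C: L=–, R=–
  Q: L=–, R=–

Subtree rooted at P contains: P, R, Q — 3 nodes.

3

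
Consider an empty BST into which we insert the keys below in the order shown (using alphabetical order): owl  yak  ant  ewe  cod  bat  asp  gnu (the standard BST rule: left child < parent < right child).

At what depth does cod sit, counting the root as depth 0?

Insert owl: tree is empty, so owl becomes the root.
Insert yak: yak > owl → go right. Place as right child of owl.
Insert ant: ant < owl → go left. Place as left child of owl.
Insert ewe: ewe < owl → go left; ewe > ant → go right. Place as right child of ant.
Insert cod: cod < owl → go left; cod > ant → go right; cod < ewe → go left. Place as left child of ewe.
Insert bat: bat < owl → go left; bat > ant → go right; bat < ewe → go left; bat < cod → go left. Place as left child of cod.
Insert asp: asp < owl → go left; asp > ant → go right; asp < ewe → go left; asp < cod → go left; asp < bat → go left. Place as left child of bat.
Insert gnu: gnu < owl → go left; gnu > ant → go right; gnu > ewe → go right. Place as right child of ewe.

Path to cod: owl → ant → ewe → cod, which is 3 edges.

3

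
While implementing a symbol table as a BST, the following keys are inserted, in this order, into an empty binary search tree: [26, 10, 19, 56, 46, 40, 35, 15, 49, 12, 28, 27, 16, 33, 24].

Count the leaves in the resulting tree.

Insert 26: tree is empty, so 26 becomes the root.
Insert 10: 10 < 26 → go left. Place as left child of 26.
Insert 19: 19 < 26 → go left; 19 > 10 → go right. Place as right child of 10.
Insert 56: 56 > 26 → go right. Place as right child of 26.
Insert 46: 46 > 26 → go right; 46 < 56 → go left. Place as left child of 56.
Insert 40: 40 > 26 → go right; 40 < 56 → go left; 40 < 46 → go left. Place as left child of 46.
Insert 35: 35 > 26 → go right; 35 < 56 → go left; 35 < 46 → go left; 35 < 40 → go left. Place as left child of 40.
Insert 15: 15 < 26 → go left; 15 > 10 → go right; 15 < 19 → go left. Place as left child of 19.
Insert 49: 49 > 26 → go right; 49 < 56 → go left; 49 > 46 → go right. Place as right child of 46.
Insert 12: 12 < 26 → go left; 12 > 10 → go right; 12 < 19 → go left; 12 < 15 → go left. Place as left child of 15.
Insert 28: 28 > 26 → go right; 28 < 56 → go left; 28 < 46 → go left; 28 < 40 → go left; 28 < 35 → go left. Place as left child of 35.
Insert 27: 27 > 26 → go right; 27 < 56 → go left; 27 < 46 → go left; 27 < 40 → go left; 27 < 35 → go left; 27 < 28 → go left. Place as left child of 28.
Insert 16: 16 < 26 → go left; 16 > 10 → go right; 16 < 19 → go left; 16 > 15 → go right. Place as right child of 15.
Insert 33: 33 > 26 → go right; 33 < 56 → go left; 33 < 46 → go left; 33 < 40 → go left; 33 < 35 → go left; 33 > 28 → go right. Place as right child of 28.
Insert 24: 24 < 26 → go left; 24 > 10 → go right; 24 > 19 → go right. Place as right child of 19.

Leaves: 12, 16, 24, 27, 33, 49 — 6 in total.

6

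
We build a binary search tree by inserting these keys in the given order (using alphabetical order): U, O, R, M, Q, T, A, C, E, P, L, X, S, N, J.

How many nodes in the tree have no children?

5

Resulting structure (node: left, right):
  U: L=O, R=X
  O: L=M, R=R
  R: L=Q, R=T
  M: L=A, R=N
  Q: L=P, R=–
  T: L=S, R=–
  A: L=–, R=C
  C: L=–, R=E
  E: L=–, R=L
  P: L=–, R=–
  L: L=J, R=–
  X: L=–, R=–
  S: L=–, R=–
  N: L=–, R=–
  J: L=–, R=–

Leaves: J, N, P, S, X — 5 in total.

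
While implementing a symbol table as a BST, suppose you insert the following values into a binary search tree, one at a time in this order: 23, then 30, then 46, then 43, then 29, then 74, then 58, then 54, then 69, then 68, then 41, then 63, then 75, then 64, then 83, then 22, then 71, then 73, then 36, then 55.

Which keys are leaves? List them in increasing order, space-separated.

22 29 36 55 64 73 83

Insert 23: tree is empty, so 23 becomes the root.
Insert 30: 30 > 23 → go right. Place as right child of 23.
Insert 46: 46 > 23 → go right; 46 > 30 → go right. Place as right child of 30.
Insert 43: 43 > 23 → go right; 43 > 30 → go right; 43 < 46 → go left. Place as left child of 46.
Insert 29: 29 > 23 → go right; 29 < 30 → go left. Place as left child of 30.
Insert 74: 74 > 23 → go right; 74 > 30 → go right; 74 > 46 → go right. Place as right child of 46.
Insert 58: 58 > 23 → go right; 58 > 30 → go right; 58 > 46 → go right; 58 < 74 → go left. Place as left child of 74.
Insert 54: 54 > 23 → go right; 54 > 30 → go right; 54 > 46 → go right; 54 < 74 → go left; 54 < 58 → go left. Place as left child of 58.
Insert 69: 69 > 23 → go right; 69 > 30 → go right; 69 > 46 → go right; 69 < 74 → go left; 69 > 58 → go right. Place as right child of 58.
Insert 68: 68 > 23 → go right; 68 > 30 → go right; 68 > 46 → go right; 68 < 74 → go left; 68 > 58 → go right; 68 < 69 → go left. Place as left child of 69.
Insert 41: 41 > 23 → go right; 41 > 30 → go right; 41 < 46 → go left; 41 < 43 → go left. Place as left child of 43.
Insert 63: 63 > 23 → go right; 63 > 30 → go right; 63 > 46 → go right; 63 < 74 → go left; 63 > 58 → go right; 63 < 69 → go left; 63 < 68 → go left. Place as left child of 68.
Insert 75: 75 > 23 → go right; 75 > 30 → go right; 75 > 46 → go right; 75 > 74 → go right. Place as right child of 74.
Insert 64: 64 > 23 → go right; 64 > 30 → go right; 64 > 46 → go right; 64 < 74 → go left; 64 > 58 → go right; 64 < 69 → go left; 64 < 68 → go left; 64 > 63 → go right. Place as right child of 63.
Insert 83: 83 > 23 → go right; 83 > 30 → go right; 83 > 46 → go right; 83 > 74 → go right; 83 > 75 → go right. Place as right child of 75.
Insert 22: 22 < 23 → go left. Place as left child of 23.
Insert 71: 71 > 23 → go right; 71 > 30 → go right; 71 > 46 → go right; 71 < 74 → go left; 71 > 58 → go right; 71 > 69 → go right. Place as right child of 69.
Insert 73: 73 > 23 → go right; 73 > 30 → go right; 73 > 46 → go right; 73 < 74 → go left; 73 > 58 → go right; 73 > 69 → go right; 73 > 71 → go right. Place as right child of 71.
Insert 36: 36 > 23 → go right; 36 > 30 → go right; 36 < 46 → go left; 36 < 43 → go left; 36 < 41 → go left. Place as left child of 41.
Insert 55: 55 > 23 → go right; 55 > 30 → go right; 55 > 46 → go right; 55 < 74 → go left; 55 < 58 → go left; 55 > 54 → go right. Place as right child of 54.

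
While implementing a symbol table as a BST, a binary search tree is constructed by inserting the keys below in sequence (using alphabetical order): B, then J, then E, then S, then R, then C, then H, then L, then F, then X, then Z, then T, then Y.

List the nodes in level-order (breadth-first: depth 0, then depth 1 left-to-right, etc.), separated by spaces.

B J E S C H R X F L T Z Y

Insert B: tree is empty, so B becomes the root.
Insert J: J > B → go right. Place as right child of B.
Insert E: E > B → go right; E < J → go left. Place as left child of J.
Insert S: S > B → go right; S > J → go right. Place as right child of J.
Insert R: R > B → go right; R > J → go right; R < S → go left. Place as left child of S.
Insert C: C > B → go right; C < J → go left; C < E → go left. Place as left child of E.
Insert H: H > B → go right; H < J → go left; H > E → go right. Place as right child of E.
Insert L: L > B → go right; L > J → go right; L < S → go left; L < R → go left. Place as left child of R.
Insert F: F > B → go right; F < J → go left; F > E → go right; F < H → go left. Place as left child of H.
Insert X: X > B → go right; X > J → go right; X > S → go right. Place as right child of S.
Insert Z: Z > B → go right; Z > J → go right; Z > S → go right; Z > X → go right. Place as right child of X.
Insert T: T > B → go right; T > J → go right; T > S → go right; T < X → go left. Place as left child of X.
Insert Y: Y > B → go right; Y > J → go right; Y > S → go right; Y > X → go right; Y < Z → go left. Place as left child of Z.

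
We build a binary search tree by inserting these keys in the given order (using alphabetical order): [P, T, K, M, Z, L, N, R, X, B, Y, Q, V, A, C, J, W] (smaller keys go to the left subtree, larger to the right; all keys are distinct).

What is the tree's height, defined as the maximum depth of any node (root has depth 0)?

5

P: root
T: right child of P (depth 1)
K: left child of P (depth 1)
M: right child of K (depth 2)
Z: right child of T (depth 2)
L: left child of M (depth 3)
N: right child of M (depth 3)
R: left child of T (depth 2)
X: left child of Z (depth 3)
B: left child of K (depth 2)
Y: right child of X (depth 4)
Q: left child of R (depth 3)
V: left child of X (depth 4)
A: left child of B (depth 3)
C: right child of B (depth 3)
J: right child of C (depth 4)
W: right child of V (depth 5)

The deepest node is W at depth 5.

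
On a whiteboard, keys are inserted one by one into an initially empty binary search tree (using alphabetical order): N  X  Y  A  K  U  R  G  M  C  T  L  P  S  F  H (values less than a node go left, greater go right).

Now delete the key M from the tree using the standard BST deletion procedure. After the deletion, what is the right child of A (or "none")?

Resulting structure (node: left, right):
  N: L=A, R=X
  X: L=U, R=Y
  Y: L=–, R=–
  A: L=–, R=K
  K: L=G, R=M
  U: L=R, R=–
  R: L=P, R=T
  G: L=C, R=H
  M: L=L, R=–
  C: L=–, R=F
  T: L=S, R=–
  L: L=–, R=–
  P: L=–, R=–
  S: L=–, R=–
  F: L=–, R=–
  H: L=–, R=–

Delete M (at most one child — splice it out).
After deletion, A's right child: K.

K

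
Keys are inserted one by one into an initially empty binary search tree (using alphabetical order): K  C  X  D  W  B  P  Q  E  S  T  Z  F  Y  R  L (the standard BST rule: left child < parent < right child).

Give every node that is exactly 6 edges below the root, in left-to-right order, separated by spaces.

R T

Resulting structure (node: left, right):
  K: L=C, R=X
  C: L=B, R=D
  X: L=W, R=Z
  D: L=–, R=E
  W: L=P, R=–
  B: L=–, R=–
  P: L=L, R=Q
  Q: L=–, R=S
  E: L=–, R=F
  S: L=R, R=T
  T: L=–, R=–
  Z: L=Y, R=–
  F: L=–, R=–
  Y: L=–, R=–
  R: L=–, R=–
  L: L=–, R=–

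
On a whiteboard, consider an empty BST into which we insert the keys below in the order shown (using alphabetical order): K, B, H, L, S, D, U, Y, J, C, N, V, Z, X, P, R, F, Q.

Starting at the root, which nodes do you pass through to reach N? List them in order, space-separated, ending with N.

K L S N

K: root
B: left child of K (depth 1)
H: right child of B (depth 2)
L: right child of K (depth 1)
S: right child of L (depth 2)
D: left child of H (depth 3)
U: right child of S (depth 3)
Y: right child of U (depth 4)
J: right child of H (depth 3)
C: left child of D (depth 4)
N: left child of S (depth 3)
V: left child of Y (depth 5)
Z: right child of Y (depth 5)
X: right child of V (depth 6)
P: right child of N (depth 4)
R: right child of P (depth 5)
F: right child of D (depth 4)
Q: left child of R (depth 6)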